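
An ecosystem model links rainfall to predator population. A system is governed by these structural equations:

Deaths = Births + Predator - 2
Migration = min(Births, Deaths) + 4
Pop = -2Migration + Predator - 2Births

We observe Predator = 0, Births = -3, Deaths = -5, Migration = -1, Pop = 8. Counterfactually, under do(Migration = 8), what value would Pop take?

-10

Intervening sets Migration = 8 and removes its equation (Migration = min(Births, Deaths) + 4).
Pop = -2Migration + Predator - 2Births  [with Migration=8, Predator=0, Births=-3]  = -10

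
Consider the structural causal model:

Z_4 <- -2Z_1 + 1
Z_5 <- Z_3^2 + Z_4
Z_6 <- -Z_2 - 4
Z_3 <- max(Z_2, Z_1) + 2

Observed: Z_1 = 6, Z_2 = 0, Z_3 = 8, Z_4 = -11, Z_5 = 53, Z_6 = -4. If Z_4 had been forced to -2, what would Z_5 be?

Intervening sets Z_4 = -2 and removes its equation (Z_4 <- -2Z_1 + 1).
Z_3 = max(Z_2, Z_1) + 2  [with Z_2=0, Z_1=6]  = 8
Z_5 = Z_3^2 + Z_4  [with Z_3=8, Z_4=-2]  = 62

62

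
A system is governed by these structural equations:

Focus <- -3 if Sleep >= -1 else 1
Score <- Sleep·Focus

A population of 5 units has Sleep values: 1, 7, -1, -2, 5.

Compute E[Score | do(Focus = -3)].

-6

Under do(Focus=-3), Focus's equation is replaced by Focus=-3 for every unit. Per-unit Score: -3, -21, 3, 6, -15. Mean = -6.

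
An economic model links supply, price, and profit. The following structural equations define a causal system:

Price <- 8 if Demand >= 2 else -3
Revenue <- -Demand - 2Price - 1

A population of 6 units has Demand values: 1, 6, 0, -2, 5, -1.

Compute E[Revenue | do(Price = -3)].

3.5

do(Price=-3) breaks Price's dependence on Demand. With Price=-3 fixed, Revenue across the units is 4, -1, 5, 7, 0, 6, mean 3.5.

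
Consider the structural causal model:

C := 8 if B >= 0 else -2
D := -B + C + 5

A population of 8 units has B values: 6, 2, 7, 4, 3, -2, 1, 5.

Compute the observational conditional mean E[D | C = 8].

Conditioning on C=8 selects the 7 unit(s) with B ∈ {6, 2, 7, 4, 3, 1, 5}. Their D values: 7, 11, 6, 9, 10, 12, 8. Mean = 9.

9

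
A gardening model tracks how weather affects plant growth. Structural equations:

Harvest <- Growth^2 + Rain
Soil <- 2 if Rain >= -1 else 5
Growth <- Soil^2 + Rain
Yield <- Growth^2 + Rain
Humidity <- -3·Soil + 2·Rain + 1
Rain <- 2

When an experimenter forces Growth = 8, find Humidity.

The intervention breaks the incoming arrows to Growth: Growth <- Soil^2 + Rain no longer applies, and Growth = 8.
Humidity is not downstream of the intervention, so its value is determined by the original equations.
Soil = 2 if Rain >= -1 else 5  [with Rain=2]  = 2
Humidity = -3·Soil + 2·Rain + 1  [with Soil=2, Rain=2]  = -1

-1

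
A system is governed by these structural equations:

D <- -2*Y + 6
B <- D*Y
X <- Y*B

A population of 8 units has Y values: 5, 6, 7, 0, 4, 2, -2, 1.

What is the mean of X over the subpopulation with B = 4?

6

Observing B=4 restricts to units where B's equation naturally yields 4: Y ∈ {2, 1}. In that subpopulation X = 8, 4, mean 6.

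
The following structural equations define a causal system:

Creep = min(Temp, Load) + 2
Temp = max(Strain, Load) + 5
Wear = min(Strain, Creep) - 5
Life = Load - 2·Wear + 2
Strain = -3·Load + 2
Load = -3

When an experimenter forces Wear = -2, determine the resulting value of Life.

The intervention breaks the incoming arrows to Wear: Wear = min(Strain, Creep) - 5 no longer applies, and Wear = -2.
Life = Load - 2·Wear + 2  [with Load=-3, Wear=-2]  = 3

3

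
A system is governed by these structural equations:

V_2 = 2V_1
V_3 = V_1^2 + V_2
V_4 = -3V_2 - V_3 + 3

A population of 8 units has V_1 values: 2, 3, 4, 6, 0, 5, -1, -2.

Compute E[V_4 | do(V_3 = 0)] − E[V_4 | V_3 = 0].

-18.75

do(V_3=0) breaks V_3's dependence on V_1. With V_3=0 fixed, V_4 across the units is -9, -15, -21, -33, 3, -27, 9, 15, mean -9.75.
Conditioning on V_3=0 selects the 2 unit(s) with V_1 ∈ {0, -2}. Their V_4 values: 3, 15. Mean = 9.
Difference = -9.75 − 9 = -18.75.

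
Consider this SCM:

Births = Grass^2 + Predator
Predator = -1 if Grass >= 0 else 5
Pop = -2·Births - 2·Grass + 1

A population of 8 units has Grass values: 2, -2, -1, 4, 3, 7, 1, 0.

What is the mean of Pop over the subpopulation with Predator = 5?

E[Pop|Predator=5] averages over only the 2 units with Predator=5 (Grass = -2, -1): Pop = -13, -9, mean -11.

-11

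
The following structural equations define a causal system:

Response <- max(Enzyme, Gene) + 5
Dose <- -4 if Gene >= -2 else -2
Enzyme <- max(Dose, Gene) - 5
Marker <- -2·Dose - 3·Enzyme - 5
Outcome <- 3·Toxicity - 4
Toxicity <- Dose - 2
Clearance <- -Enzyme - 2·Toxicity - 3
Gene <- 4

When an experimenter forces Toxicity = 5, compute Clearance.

-12

Intervening sets Toxicity = 5 and removes its equation (Toxicity <- Dose - 2).
Dose = -4 if Gene >= -2 else -2  [with Gene=4]  = -4
Enzyme = max(Dose, Gene) - 5  [with Dose=-4, Gene=4]  = -1
Clearance = -Enzyme - 2·Toxicity - 3  [with Enzyme=-1, Toxicity=5]  = -12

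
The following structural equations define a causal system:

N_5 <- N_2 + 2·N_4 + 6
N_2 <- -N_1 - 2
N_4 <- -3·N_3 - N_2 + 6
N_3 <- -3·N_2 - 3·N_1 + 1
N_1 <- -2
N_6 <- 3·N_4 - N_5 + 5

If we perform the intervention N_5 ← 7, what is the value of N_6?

-47

The intervention breaks the incoming arrows to N_5: N_5 <- N_2 + 2·N_4 + 6 no longer applies, and N_5 = 7.
N_2 = -N_1 - 2  [with N_1=-2]  = 0
N_3 = -3·N_2 - 3·N_1 + 1  [with N_2=0, N_1=-2]  = 7
N_4 = -3·N_3 - N_2 + 6  [with N_3=7, N_2=0]  = -15
N_6 = 3·N_4 - N_5 + 5  [with N_4=-15, N_5=7]  = -47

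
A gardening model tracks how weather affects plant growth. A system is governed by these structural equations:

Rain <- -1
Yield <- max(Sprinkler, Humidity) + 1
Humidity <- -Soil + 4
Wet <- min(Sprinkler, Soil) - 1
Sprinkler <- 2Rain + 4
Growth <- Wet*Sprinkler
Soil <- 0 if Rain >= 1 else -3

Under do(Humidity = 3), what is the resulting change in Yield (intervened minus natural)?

Intervening sets Humidity = 3 and removes its equation (Humidity <- -Soil + 4).
Sprinkler = 2Rain + 4  [with Rain=-1]  = 2
Yield = max(Sprinkler, Humidity) + 1  [with Sprinkler=2, Humidity=3]  = 4
Without intervention: Sprinkler = 2Rain + 4  [with Rain=-1]  = 2; Soil = 0 if Rain >= 1 else -3  [with Rain=-1]  = -3; Humidity = -Soil + 4  [with Soil=-3]  = 7; Yield = max(Sprinkler, Humidity) + 1  [with Sprinkler=2, Humidity=7]  = 8.
Change = 4 − 8 = -4.

-4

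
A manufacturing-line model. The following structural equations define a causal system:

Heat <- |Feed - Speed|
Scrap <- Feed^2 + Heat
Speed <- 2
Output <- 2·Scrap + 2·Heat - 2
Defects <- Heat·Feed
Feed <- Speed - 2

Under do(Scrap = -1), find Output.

The intervention breaks the incoming arrows to Scrap: Scrap <- Feed^2 + Heat no longer applies, and Scrap = -1.
Feed = Speed - 2  [with Speed=2]  = 0
Heat = |Feed - Speed|  [with Feed=0, Speed=2]  = 2
Output = 2·Scrap + 2·Heat - 2  [with Scrap=-1, Heat=2]  = 0

0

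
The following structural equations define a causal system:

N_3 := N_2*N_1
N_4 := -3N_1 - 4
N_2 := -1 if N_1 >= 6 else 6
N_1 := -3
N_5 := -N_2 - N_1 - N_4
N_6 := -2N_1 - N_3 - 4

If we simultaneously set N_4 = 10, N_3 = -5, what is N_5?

-13

The joint intervention fixes N_4 = 10, N_3 = -5, removing each variable's own equation.
N_2 = -1 if N_1 >= 6 else 6  [with N_1=-3]  = 6
N_5 = -N_2 - N_1 - N_4  [with N_2=6, N_1=-3, N_4=10]  = -13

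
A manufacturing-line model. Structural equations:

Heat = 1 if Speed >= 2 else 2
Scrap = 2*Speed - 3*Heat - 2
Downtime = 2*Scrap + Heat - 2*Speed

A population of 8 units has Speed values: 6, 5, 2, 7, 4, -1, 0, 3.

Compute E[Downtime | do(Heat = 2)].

do(Heat=2) breaks Heat's dependence on Speed. With Heat=2 fixed, Downtime across the units is -2, -4, -10, 0, -6, -16, -14, -8, mean -7.5.

-7.5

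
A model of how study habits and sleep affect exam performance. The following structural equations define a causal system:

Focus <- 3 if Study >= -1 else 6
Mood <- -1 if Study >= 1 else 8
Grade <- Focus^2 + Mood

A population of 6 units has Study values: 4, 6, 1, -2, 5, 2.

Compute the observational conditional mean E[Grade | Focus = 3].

8

Conditioning on Focus=3 selects the 5 unit(s) with Study ∈ {4, 6, 1, 5, 2}. Their Grade values: 8, 8, 8, 8, 8. Mean = 8.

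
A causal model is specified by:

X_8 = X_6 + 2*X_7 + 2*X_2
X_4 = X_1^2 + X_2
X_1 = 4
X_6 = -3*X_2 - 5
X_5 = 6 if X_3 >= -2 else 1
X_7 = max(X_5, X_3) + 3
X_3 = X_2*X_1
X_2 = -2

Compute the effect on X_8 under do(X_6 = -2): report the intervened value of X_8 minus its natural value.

-3

Intervening sets X_6 = -2 and removes its equation (X_6 = -3*X_2 - 5).
X_3 = X_2*X_1  [with X_2=-2, X_1=4]  = -8
X_5 = 6 if X_3 >= -2 else 1  [with X_3=-8]  = 1
X_7 = max(X_5, X_3) + 3  [with X_5=1, X_3=-8]  = 4
X_8 = X_6 + 2*X_7 + 2*X_2  [with X_6=-2, X_7=4, X_2=-2]  = 2
Without intervention: X_3 = X_2*X_1  [with X_2=-2, X_1=4]  = -8; X_5 = 6 if X_3 >= -2 else 1  [with X_3=-8]  = 1; X_6 = -3*X_2 - 5  [with X_2=-2]  = 1; X_7 = max(X_5, X_3) + 3  [with X_5=1, X_3=-8]  = 4; X_8 = X_6 + 2*X_7 + 2*X_2  [with X_6=1, X_7=4, X_2=-2]  = 5.
Change = 2 − 5 = -3.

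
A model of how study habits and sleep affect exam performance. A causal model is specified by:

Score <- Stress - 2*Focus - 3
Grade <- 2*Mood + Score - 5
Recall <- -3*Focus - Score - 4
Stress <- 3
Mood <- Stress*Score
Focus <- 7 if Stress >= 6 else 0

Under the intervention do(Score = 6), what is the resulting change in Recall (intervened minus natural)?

do(Score=6) replaces the equation Score <- Stress - 2*Focus - 3 with the constant Score = 6.
Focus = 7 if Stress >= 6 else 0  [with Stress=3]  = 0
Recall = -3*Focus - Score - 4  [with Focus=0, Score=6]  = -10
Without intervention: Focus = 7 if Stress >= 6 else 0  [with Stress=3]  = 0; Score = Stress - 2*Focus - 3  [with Stress=3, Focus=0]  = 0; Recall = -3*Focus - Score - 4  [with Focus=0, Score=0]  = -4.
Change = -10 − (-4) = -6.

-6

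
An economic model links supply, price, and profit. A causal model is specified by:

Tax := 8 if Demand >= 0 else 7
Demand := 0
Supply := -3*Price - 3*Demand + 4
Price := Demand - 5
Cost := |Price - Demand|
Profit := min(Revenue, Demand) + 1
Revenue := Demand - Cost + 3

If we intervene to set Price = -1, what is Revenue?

2

do(Price=-1) replaces the equation Price := Demand - 5 with the constant Price = -1.
Cost = |Price - Demand|  [with Price=-1, Demand=0]  = 1
Revenue = Demand - Cost + 3  [with Demand=0, Cost=1]  = 2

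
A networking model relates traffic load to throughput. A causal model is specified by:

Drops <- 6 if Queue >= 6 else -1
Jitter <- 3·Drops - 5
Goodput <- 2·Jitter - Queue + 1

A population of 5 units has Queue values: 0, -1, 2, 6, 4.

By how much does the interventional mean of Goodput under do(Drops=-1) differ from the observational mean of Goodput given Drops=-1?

-0.95

Every unit gets Drops=-1 under the intervention. Goodput values become -15, -14, -17, -21, -19; E[Goodput|do(Drops=-1)] = -17.2.
Observing Drops=-1 restricts to units where Drops's equation naturally yields -1: Queue ∈ {0, -1, 2, 4}. In that subpopulation Goodput = -15, -14, -17, -19, mean -16.25.
Difference = -17.2 − (-16.25) = -0.95.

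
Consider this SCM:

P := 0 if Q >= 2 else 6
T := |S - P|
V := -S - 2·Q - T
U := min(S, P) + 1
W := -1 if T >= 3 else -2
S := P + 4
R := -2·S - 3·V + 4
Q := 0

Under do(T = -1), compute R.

do(T=-1) replaces the equation T := |S - P| with the constant T = -1.
P = 0 if Q >= 2 else 6  [with Q=0]  = 6
S = P + 4  [with P=6]  = 10
V = -S - 2·Q - T  [with S=10, Q=0, T=-1]  = -9
R = -2·S - 3·V + 4  [with S=10, V=-9]  = 11

11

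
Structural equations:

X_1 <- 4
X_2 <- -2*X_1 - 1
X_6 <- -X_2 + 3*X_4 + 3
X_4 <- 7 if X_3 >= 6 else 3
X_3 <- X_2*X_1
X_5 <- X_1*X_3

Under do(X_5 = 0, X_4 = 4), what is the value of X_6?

Setting X_5 = 0, X_4 = 4 by intervention discards those variables' equations.
X_2 = -2*X_1 - 1  [with X_1=4]  = -9
X_6 = -X_2 + 3*X_4 + 3  [with X_2=-9, X_4=4]  = 24

24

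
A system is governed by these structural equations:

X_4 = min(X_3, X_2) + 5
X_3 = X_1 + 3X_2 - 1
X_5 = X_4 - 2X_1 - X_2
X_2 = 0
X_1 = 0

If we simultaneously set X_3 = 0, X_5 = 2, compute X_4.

5

The joint intervention fixes X_3 = 0, X_5 = 2, removing each variable's own equation.
X_4 = min(X_3, X_2) + 5  [with X_3=0, X_2=0]  = 5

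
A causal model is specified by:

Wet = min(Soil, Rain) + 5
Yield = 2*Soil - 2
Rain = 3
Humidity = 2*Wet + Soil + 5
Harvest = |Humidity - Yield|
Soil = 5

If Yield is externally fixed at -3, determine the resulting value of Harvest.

The intervention breaks the incoming arrows to Yield: Yield = 2*Soil - 2 no longer applies, and Yield = -3.
Wet = min(Soil, Rain) + 5  [with Soil=5, Rain=3]  = 8
Humidity = 2*Wet + Soil + 5  [with Wet=8, Soil=5]  = 26
Harvest = |Humidity - Yield|  [with Humidity=26, Yield=-3]  = 29

29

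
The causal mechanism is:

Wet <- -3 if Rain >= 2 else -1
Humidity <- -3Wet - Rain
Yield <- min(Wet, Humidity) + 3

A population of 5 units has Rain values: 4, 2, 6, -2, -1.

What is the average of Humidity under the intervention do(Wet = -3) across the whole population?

Every unit gets Wet=-3 under the intervention. Humidity values become 5, 7, 3, 11, 10; E[Humidity|do(Wet=-3)] = 7.2.

7.2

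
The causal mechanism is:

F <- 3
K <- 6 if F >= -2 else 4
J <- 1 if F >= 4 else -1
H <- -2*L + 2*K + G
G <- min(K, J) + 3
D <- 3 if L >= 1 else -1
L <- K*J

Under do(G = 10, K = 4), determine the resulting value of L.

-4

Setting G = 10, K = 4 by intervention discards those variables' equations.
J = 1 if F >= 4 else -1  [with F=3]  = -1
L = K*J  [with K=4, J=-1]  = -4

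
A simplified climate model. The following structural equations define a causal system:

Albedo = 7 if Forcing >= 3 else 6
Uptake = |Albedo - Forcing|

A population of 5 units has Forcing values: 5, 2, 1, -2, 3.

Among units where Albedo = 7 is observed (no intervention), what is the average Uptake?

E[Uptake|Albedo=7] averages over only the 2 units with Albedo=7 (Forcing = 5, 3): Uptake = 2, 4, mean 3.

3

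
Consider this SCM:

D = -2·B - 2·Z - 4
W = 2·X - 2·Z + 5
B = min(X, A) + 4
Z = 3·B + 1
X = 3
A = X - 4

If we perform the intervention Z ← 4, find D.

-18

Under do(Z=4), the mechanism Z = 3·B + 1 is discarded; Z is fixed at 4.
A = X - 4  [with X=3]  = -1
B = min(X, A) + 4  [with X=3, A=-1]  = 3
D = -2·B - 2·Z - 4  [with B=3, Z=4]  = -18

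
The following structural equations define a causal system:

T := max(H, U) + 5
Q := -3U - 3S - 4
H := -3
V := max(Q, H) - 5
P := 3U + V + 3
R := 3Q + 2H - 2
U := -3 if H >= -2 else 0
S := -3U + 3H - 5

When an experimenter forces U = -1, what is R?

88

Under do(U=-1), the mechanism U := -3 if H >= -2 else 0 is discarded; U is fixed at -1.
S = -3U + 3H - 5  [with U=-1, H=-3]  = -11
Q = -3U - 3S - 4  [with U=-1, S=-11]  = 32
R = 3Q + 2H - 2  [with Q=32, H=-3]  = 88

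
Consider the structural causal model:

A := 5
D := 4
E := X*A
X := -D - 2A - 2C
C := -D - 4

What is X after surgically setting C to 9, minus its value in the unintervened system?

The intervention breaks the incoming arrows to C: C := -D - 4 no longer applies, and C = 9.
X = -D - 2A - 2C  [with D=4, A=5, C=9]  = -32
Without intervention: C = -D - 4  [with D=4]  = -8; X = -D - 2A - 2C  [with D=4, A=5, C=-8]  = 2.
Change = -32 − 2 = -34.

-34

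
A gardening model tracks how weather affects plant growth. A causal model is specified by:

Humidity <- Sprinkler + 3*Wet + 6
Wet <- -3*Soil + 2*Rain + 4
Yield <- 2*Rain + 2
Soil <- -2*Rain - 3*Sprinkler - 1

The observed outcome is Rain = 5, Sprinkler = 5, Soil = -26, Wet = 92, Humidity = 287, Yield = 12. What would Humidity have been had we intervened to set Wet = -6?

Intervening sets Wet = -6 and removes its equation (Wet <- -3*Soil + 2*Rain + 4).
Humidity = Sprinkler + 3*Wet + 6  [with Sprinkler=5, Wet=-6]  = -7

-7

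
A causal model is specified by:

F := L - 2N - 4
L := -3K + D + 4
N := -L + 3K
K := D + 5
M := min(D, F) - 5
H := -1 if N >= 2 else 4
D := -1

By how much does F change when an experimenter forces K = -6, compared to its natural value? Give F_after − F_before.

150

do(K=-6) replaces the equation K := D + 5 with the constant K = -6.
L = -3K + D + 4  [with K=-6, D=-1]  = 21
N = -L + 3K  [with L=21, K=-6]  = -39
F = L - 2N - 4  [with L=21, N=-39]  = 95
Without intervention: K = D + 5  [with D=-1]  = 4; L = -3K + D + 4  [with K=4, D=-1]  = -9; N = -L + 3K  [with L=-9, K=4]  = 21; F = L - 2N - 4  [with L=-9, N=21]  = -55.
Change = 95 − (-55) = 150.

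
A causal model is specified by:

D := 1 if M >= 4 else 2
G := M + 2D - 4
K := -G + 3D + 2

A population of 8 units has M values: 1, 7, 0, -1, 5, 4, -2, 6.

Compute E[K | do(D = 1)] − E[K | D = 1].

3

do(D=1) breaks D's dependence on M. With D=1 fixed, K across the units is 6, 0, 7, 8, 2, 3, 9, 1, mean 4.5.
Conditioning on D=1 selects the 4 unit(s) with M ∈ {7, 5, 4, 6}. Their K values: 0, 2, 3, 1. Mean = 1.5.
Difference = 4.5 − 1.5 = 3.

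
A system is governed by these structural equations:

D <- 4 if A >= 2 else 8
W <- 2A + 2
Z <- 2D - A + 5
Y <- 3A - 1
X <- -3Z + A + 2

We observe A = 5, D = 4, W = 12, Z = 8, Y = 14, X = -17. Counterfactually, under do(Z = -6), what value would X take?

Under do(Z=-6), the mechanism Z <- 2D - A + 5 is discarded; Z is fixed at -6.
X = -3Z + A + 2  [with Z=-6, A=5]  = 25

25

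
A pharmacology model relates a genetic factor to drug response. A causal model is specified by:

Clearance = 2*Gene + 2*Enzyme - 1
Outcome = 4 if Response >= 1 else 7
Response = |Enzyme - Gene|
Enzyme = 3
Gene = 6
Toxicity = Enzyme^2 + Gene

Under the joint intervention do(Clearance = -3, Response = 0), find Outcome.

The joint intervention fixes Clearance = -3, Response = 0, removing each variable's own equation.
Outcome = 4 if Response >= 1 else 7  [with Response=0]  = 7

7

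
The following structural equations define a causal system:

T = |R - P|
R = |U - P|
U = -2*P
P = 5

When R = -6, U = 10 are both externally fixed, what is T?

The joint intervention fixes R = -6, U = 10, removing each variable's own equation.
T = |R - P|  [with R=-6, P=5]  = 11

11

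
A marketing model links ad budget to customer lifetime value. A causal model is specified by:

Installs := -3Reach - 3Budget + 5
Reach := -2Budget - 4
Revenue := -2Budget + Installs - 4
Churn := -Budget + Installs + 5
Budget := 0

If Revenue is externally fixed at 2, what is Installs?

17

do(Revenue=2) replaces the equation Revenue := -2Budget + Installs - 4 with the constant Revenue = 2.
Installs is not downstream of the intervention, so its value is determined by the original equations.
Reach = -2Budget - 4  [with Budget=0]  = -4
Installs = -3Reach - 3Budget + 5  [with Reach=-4, Budget=0]  = 17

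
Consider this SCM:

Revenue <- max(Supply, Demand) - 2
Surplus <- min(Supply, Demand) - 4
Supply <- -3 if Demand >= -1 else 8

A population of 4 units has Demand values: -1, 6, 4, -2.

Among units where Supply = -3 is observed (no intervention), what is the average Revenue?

1

E[Revenue|Supply=-3] averages over only the 3 units with Supply=-3 (Demand = -1, 6, 4): Revenue = -3, 4, 2, mean 1.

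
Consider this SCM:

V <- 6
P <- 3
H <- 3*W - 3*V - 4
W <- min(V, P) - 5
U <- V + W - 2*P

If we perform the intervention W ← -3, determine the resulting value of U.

The intervention breaks the incoming arrows to W: W <- min(V, P) - 5 no longer applies, and W = -3.
U = V + W - 2*P  [with V=6, W=-3, P=3]  = -3

-3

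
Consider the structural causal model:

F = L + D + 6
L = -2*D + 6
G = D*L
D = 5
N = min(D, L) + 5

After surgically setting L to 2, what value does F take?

Under do(L=2), the mechanism L = -2*D + 6 is discarded; L is fixed at 2.
F = L + D + 6  [with L=2, D=5]  = 13

13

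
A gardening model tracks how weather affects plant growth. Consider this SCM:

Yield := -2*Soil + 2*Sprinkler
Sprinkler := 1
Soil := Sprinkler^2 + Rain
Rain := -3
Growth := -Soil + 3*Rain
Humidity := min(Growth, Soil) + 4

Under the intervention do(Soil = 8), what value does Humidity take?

-13

do(Soil=8) replaces the equation Soil := Sprinkler^2 + Rain with the constant Soil = 8.
Growth = -Soil + 3*Rain  [with Soil=8, Rain=-3]  = -17
Humidity = min(Growth, Soil) + 4  [with Growth=-17, Soil=8]  = -13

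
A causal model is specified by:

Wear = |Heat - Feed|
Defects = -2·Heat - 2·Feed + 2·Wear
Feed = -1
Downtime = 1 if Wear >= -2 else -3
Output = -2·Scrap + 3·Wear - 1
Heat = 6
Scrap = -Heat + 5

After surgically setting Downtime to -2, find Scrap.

The intervention breaks the incoming arrows to Downtime: Downtime = 1 if Wear >= -2 else -3 no longer applies, and Downtime = -2.
Scrap is not downstream of the intervention, so its value is determined by the original equations.
Scrap = -Heat + 5  [with Heat=6]  = -1

-1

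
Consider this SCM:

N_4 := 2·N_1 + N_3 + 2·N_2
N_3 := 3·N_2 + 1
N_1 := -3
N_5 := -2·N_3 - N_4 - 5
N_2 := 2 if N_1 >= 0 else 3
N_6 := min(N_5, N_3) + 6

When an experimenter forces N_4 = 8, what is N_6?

-27

Under do(N_4=8), the mechanism N_4 := 2·N_1 + N_3 + 2·N_2 is discarded; N_4 is fixed at 8.
N_2 = 2 if N_1 >= 0 else 3  [with N_1=-3]  = 3
N_3 = 3·N_2 + 1  [with N_2=3]  = 10
N_5 = -2·N_3 - N_4 - 5  [with N_3=10, N_4=8]  = -33
N_6 = min(N_5, N_3) + 6  [with N_5=-33, N_3=10]  = -27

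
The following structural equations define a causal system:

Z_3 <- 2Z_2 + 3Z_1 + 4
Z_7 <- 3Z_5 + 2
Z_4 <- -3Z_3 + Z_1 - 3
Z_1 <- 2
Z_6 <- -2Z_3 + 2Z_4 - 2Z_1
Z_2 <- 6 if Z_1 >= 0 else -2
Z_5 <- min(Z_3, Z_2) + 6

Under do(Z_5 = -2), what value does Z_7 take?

-4

Under do(Z_5=-2), the mechanism Z_5 <- min(Z_3, Z_2) + 6 is discarded; Z_5 is fixed at -2.
Z_7 = 3Z_5 + 2  [with Z_5=-2]  = -4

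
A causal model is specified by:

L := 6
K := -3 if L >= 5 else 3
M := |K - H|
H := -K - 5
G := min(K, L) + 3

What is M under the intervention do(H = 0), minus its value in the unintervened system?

Intervening sets H = 0 and removes its equation (H := -K - 5).
K = -3 if L >= 5 else 3  [with L=6]  = -3
M = |K - H|  [with K=-3, H=0]  = 3
Without intervention: K = -3 if L >= 5 else 3  [with L=6]  = -3; H = -K - 5  [with K=-3]  = -2; M = |K - H|  [with K=-3, H=-2]  = 1.
Change = 3 − 1 = 2.

2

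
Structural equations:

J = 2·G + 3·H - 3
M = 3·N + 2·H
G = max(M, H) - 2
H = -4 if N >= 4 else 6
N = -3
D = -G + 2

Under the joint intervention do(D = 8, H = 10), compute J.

45

The joint intervention fixes D = 8, H = 10, removing each variable's own equation.
M = 3·N + 2·H  [with N=-3, H=10]  = 11
G = max(M, H) - 2  [with M=11, H=10]  = 9
J = 2·G + 3·H - 3  [with G=9, H=10]  = 45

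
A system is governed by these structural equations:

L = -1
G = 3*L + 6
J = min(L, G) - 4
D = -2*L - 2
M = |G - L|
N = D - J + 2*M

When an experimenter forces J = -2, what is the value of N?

The intervention breaks the incoming arrows to J: J = min(L, G) - 4 no longer applies, and J = -2.
G = 3*L + 6  [with L=-1]  = 3
D = -2*L - 2  [with L=-1]  = 0
M = |G - L|  [with G=3, L=-1]  = 4
N = D - J + 2*M  [with D=0, J=-2, M=4]  = 10

10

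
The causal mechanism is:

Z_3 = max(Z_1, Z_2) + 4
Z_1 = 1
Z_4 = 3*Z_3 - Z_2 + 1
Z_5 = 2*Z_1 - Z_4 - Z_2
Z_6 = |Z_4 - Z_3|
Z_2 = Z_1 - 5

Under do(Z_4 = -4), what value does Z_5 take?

Intervening sets Z_4 = -4 and removes its equation (Z_4 = 3*Z_3 - Z_2 + 1).
Z_2 = Z_1 - 5  [with Z_1=1]  = -4
Z_5 = 2*Z_1 - Z_4 - Z_2  [with Z_1=1, Z_4=-4, Z_2=-4]  = 10

10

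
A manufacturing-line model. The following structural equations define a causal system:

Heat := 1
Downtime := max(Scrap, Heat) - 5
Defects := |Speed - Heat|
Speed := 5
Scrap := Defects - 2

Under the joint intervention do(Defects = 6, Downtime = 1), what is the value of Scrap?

4

The joint intervention fixes Defects = 6, Downtime = 1, removing each variable's own equation.
Scrap = Defects - 2  [with Defects=6]  = 4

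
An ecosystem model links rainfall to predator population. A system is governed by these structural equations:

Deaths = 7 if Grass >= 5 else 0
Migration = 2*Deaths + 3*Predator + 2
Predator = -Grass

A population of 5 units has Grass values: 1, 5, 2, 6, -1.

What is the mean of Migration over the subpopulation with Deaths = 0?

0

Conditioning on Deaths=0 selects the 3 unit(s) with Grass ∈ {1, 2, -1}. Their Migration values: -1, -4, 5. Mean = 0.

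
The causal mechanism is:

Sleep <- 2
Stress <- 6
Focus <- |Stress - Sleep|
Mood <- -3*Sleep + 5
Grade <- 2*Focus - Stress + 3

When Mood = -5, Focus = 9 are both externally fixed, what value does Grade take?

15

The joint intervention fixes Mood = -5, Focus = 9, removing each variable's own equation.
Grade = 2*Focus - Stress + 3  [with Focus=9, Stress=6]  = 15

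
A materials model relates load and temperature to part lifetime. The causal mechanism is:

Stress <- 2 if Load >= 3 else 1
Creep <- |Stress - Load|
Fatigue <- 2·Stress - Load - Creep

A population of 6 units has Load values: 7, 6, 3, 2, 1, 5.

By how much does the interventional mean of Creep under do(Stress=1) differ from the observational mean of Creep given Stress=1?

Every unit gets Stress=1 under the intervention. Creep values become 6, 5, 2, 1, 0, 4; E[Creep|do(Stress=1)] = 3.
Conditioning on Stress=1 selects the 2 unit(s) with Load ∈ {2, 1}. Their Creep values: 1, 0. Mean = 0.5.
Difference = 3 − 0.5 = 2.5.

2.5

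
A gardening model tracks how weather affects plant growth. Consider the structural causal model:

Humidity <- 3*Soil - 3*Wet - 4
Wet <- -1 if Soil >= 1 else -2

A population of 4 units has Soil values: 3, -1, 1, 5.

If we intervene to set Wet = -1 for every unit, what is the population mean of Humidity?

Every unit gets Wet=-1 under the intervention. Humidity values become 8, -4, 2, 14; E[Humidity|do(Wet=-1)] = 5.

5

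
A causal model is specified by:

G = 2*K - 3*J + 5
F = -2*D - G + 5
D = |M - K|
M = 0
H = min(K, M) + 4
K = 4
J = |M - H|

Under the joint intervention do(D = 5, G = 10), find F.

Setting D = 5, G = 10 by intervention discards those variables' equations.
F = -2*D - G + 5  [with D=5, G=10]  = -15

-15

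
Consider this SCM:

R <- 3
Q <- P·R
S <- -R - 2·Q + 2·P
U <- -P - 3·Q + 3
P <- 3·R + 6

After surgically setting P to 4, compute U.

do(P=4) replaces the equation P <- 3·R + 6 with the constant P = 4.
Q = P·R  [with P=4, R=3]  = 12
U = -P - 3·Q + 3  [with P=4, Q=12]  = -37

-37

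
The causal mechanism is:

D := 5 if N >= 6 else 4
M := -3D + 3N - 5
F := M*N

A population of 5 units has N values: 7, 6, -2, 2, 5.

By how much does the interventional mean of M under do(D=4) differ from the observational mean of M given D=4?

The intervention sets D=4 in all 5 units regardless of N. Recomputing M per unit gives 4, 1, -23, -11, -2; average -6.2.
E[M|D=4] averages over only the 3 units with D=4 (N = -2, 2, 5): M = -23, -11, -2, mean -12.
Difference = -6.2 − (-12) = 5.8.

5.8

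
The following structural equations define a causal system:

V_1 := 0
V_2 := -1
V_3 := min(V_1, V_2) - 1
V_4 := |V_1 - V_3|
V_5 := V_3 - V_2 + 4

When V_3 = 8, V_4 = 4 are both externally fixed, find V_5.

13

Setting V_3 = 8, V_4 = 4 by intervention discards those variables' equations.
V_5 = V_3 - V_2 + 4  [with V_3=8, V_2=-1]  = 13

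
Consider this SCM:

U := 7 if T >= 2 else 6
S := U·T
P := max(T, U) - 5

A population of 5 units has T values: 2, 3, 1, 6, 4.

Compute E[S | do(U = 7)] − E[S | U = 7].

Every unit gets U=7 under the intervention. S values become 14, 21, 7, 42, 28; E[S|do(U=7)] = 22.4.
Observing U=7 restricts to units where U's equation naturally yields 7: T ∈ {2, 3, 6, 4}. In that subpopulation S = 14, 21, 42, 28, mean 26.25.
Difference = 22.4 − 26.25 = -3.85.

-3.85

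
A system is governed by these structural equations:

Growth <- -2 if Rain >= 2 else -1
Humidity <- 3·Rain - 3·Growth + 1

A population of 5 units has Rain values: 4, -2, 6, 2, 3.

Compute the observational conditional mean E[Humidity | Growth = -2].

18.25

Conditioning on Growth=-2 selects the 4 unit(s) with Rain ∈ {4, 6, 2, 3}. Their Humidity values: 19, 25, 13, 16. Mean = 18.25.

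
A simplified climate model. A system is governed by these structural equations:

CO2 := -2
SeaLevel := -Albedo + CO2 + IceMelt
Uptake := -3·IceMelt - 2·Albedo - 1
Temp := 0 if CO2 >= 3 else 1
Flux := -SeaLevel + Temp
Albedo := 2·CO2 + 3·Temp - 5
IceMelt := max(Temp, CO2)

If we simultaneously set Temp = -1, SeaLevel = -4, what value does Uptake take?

The joint intervention fixes Temp = -1, SeaLevel = -4, removing each variable's own equation.
IceMelt = max(Temp, CO2)  [with Temp=-1, CO2=-2]  = -1
Albedo = 2·CO2 + 3·Temp - 5  [with CO2=-2, Temp=-1]  = -12
Uptake = -3·IceMelt - 2·Albedo - 1  [with IceMelt=-1, Albedo=-12]  = 26

26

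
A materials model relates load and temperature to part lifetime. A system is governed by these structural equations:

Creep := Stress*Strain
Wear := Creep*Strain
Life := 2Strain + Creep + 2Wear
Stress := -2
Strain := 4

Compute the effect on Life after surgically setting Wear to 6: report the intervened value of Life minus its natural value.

76

Intervening sets Wear = 6 and removes its equation (Wear := Creep*Strain).
Creep = Stress*Strain  [with Stress=-2, Strain=4]  = -8
Life = 2Strain + Creep + 2Wear  [with Strain=4, Creep=-8, Wear=6]  = 12
Without intervention: Creep = Stress*Strain  [with Stress=-2, Strain=4]  = -8; Wear = Creep*Strain  [with Creep=-8, Strain=4]  = -32; Life = 2Strain + Creep + 2Wear  [with Strain=4, Creep=-8, Wear=-32]  = -64.
Change = 12 − (-64) = 76.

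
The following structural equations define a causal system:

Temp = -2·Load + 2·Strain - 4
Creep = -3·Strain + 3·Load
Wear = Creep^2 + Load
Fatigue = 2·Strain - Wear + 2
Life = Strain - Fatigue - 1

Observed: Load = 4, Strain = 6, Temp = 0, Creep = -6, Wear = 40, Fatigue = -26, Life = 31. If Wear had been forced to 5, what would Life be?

-4

Under do(Wear=5), the mechanism Wear = Creep^2 + Load is discarded; Wear is fixed at 5.
Fatigue = 2·Strain - Wear + 2  [with Strain=6, Wear=5]  = 9
Life = Strain - Fatigue - 1  [with Strain=6, Fatigue=9]  = -4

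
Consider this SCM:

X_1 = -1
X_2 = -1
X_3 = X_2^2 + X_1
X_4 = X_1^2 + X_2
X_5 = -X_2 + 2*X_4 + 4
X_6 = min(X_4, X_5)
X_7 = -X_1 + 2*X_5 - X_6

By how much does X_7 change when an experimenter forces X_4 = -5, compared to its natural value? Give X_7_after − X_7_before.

The intervention breaks the incoming arrows to X_4: X_4 = X_1^2 + X_2 no longer applies, and X_4 = -5.
X_5 = -X_2 + 2*X_4 + 4  [with X_2=-1, X_4=-5]  = -5
X_6 = min(X_4, X_5)  [with X_4=-5, X_5=-5]  = -5
X_7 = -X_1 + 2*X_5 - X_6  [with X_1=-1, X_5=-5, X_6=-5]  = -4
Without intervention: X_4 = X_1^2 + X_2  [with X_1=-1, X_2=-1]  = 0; X_5 = -X_2 + 2*X_4 + 4  [with X_2=-1, X_4=0]  = 5; X_6 = min(X_4, X_5)  [with X_4=0, X_5=5]  = 0; X_7 = -X_1 + 2*X_5 - X_6  [with X_1=-1, X_5=5, X_6=0]  = 11.
Change = -4 − 11 = -15.

-15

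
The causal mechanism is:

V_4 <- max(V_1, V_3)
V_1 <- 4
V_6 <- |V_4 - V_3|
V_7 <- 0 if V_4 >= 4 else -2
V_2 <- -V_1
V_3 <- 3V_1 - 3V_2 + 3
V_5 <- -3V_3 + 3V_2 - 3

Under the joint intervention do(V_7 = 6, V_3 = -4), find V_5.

Under do(V_7 = 6, V_3 = -4), each intervened variable's structural equation is replaced by its fixed value.
V_2 = -V_1  [with V_1=4]  = -4
V_5 = -3V_3 + 3V_2 - 3  [with V_3=-4, V_2=-4]  = -3

-3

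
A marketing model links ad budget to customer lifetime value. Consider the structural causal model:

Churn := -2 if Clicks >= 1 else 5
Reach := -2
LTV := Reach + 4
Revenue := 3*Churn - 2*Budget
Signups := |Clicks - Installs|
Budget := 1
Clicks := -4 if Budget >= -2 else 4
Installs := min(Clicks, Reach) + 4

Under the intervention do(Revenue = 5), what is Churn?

5

Intervening sets Revenue = 5 and removes its equation (Revenue := 3*Churn - 2*Budget).
Since Churn is not a descendant of the intervened variable, it is unaffected.
Clicks = -4 if Budget >= -2 else 4  [with Budget=1]  = -4
Churn = -2 if Clicks >= 1 else 5  [with Clicks=-4]  = 5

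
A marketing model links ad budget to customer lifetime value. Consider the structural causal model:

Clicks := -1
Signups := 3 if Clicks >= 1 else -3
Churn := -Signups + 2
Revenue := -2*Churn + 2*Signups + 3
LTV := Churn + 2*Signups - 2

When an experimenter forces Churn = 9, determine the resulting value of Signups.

-3

Under do(Churn=9), the mechanism Churn := -Signups + 2 is discarded; Churn is fixed at 9.
Since Signups is not a descendant of the intervened variable, it is unaffected.
Signups = 3 if Clicks >= 1 else -3  [with Clicks=-1]  = -3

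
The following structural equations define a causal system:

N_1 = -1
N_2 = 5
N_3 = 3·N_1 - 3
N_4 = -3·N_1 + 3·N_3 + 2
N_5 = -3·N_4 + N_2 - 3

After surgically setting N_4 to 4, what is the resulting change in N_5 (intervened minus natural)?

-51

Intervening sets N_4 = 4 and removes its equation (N_4 = -3·N_1 + 3·N_3 + 2).
N_5 = -3·N_4 + N_2 - 3  [with N_4=4, N_2=5]  = -10
Without intervention: N_3 = 3·N_1 - 3  [with N_1=-1]  = -6; N_4 = -3·N_1 + 3·N_3 + 2  [with N_1=-1, N_3=-6]  = -13; N_5 = -3·N_4 + N_2 - 3  [with N_4=-13, N_2=5]  = 41.
Change = -10 − 41 = -51.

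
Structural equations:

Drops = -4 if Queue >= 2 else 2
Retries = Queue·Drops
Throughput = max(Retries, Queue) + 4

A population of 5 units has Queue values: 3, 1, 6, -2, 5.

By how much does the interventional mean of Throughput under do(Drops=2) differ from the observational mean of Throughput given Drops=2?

The intervention sets Drops=2 in all 5 units regardless of Queue. Recomputing Throughput per unit gives 10, 6, 16, 2, 14; average 9.6.
E[Throughput|Drops=2] averages over only the 2 units with Drops=2 (Queue = 1, -2): Throughput = 6, 2, mean 4.
Difference = 9.6 − 4 = 5.6.

5.6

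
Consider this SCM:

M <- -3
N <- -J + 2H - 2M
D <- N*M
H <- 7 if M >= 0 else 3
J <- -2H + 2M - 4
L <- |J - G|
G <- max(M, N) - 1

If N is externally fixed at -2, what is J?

Under do(N=-2), the mechanism N <- -J + 2H - 2M is discarded; N is fixed at -2.
Since J is not a descendant of the intervened variable, it is unaffected.
H = 7 if M >= 0 else 3  [with M=-3]  = 3
J = -2H + 2M - 4  [with H=3, M=-3]  = -16

-16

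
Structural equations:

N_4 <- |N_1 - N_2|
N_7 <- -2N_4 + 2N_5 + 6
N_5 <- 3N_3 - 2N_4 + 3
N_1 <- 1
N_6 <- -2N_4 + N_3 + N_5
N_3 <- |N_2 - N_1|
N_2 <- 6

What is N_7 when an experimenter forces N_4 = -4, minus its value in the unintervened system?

54

The intervention breaks the incoming arrows to N_4: N_4 <- |N_1 - N_2| no longer applies, and N_4 = -4.
N_3 = |N_2 - N_1|  [with N_2=6, N_1=1]  = 5
N_5 = 3N_3 - 2N_4 + 3  [with N_3=5, N_4=-4]  = 26
N_7 = -2N_4 + 2N_5 + 6  [with N_4=-4, N_5=26]  = 66
Without intervention: N_3 = |N_2 - N_1|  [with N_2=6, N_1=1]  = 5; N_4 = |N_1 - N_2|  [with N_1=1, N_2=6]  = 5; N_5 = 3N_3 - 2N_4 + 3  [with N_3=5, N_4=5]  = 8; N_7 = -2N_4 + 2N_5 + 6  [with N_4=5, N_5=8]  = 12.
Change = 66 − 12 = 54.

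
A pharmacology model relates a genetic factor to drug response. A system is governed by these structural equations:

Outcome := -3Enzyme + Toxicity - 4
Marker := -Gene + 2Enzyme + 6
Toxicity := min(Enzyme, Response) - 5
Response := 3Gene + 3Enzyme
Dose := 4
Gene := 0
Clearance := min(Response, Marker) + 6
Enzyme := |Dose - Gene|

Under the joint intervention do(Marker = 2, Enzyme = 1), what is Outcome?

-11

The joint intervention fixes Marker = 2, Enzyme = 1, removing each variable's own equation.
Response = 3Gene + 3Enzyme  [with Gene=0, Enzyme=1]  = 3
Toxicity = min(Enzyme, Response) - 5  [with Enzyme=1, Response=3]  = -4
Outcome = -3Enzyme + Toxicity - 4  [with Enzyme=1, Toxicity=-4]  = -11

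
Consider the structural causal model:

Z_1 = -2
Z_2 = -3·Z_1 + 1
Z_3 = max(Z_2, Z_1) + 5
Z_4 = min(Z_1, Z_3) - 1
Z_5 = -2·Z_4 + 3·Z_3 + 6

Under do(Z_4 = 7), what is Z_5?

28

Intervening sets Z_4 = 7 and removes its equation (Z_4 = min(Z_1, Z_3) - 1).
Z_2 = -3·Z_1 + 1  [with Z_1=-2]  = 7
Z_3 = max(Z_2, Z_1) + 5  [with Z_2=7, Z_1=-2]  = 12
Z_5 = -2·Z_4 + 3·Z_3 + 6  [with Z_4=7, Z_3=12]  = 28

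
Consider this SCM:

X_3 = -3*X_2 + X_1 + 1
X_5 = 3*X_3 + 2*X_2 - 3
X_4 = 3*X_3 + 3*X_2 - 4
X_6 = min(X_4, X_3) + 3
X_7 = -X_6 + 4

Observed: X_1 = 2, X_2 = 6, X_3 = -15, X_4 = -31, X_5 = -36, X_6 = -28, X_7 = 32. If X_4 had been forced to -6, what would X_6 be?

-12

Under do(X_4=-6), the mechanism X_4 = 3*X_3 + 3*X_2 - 4 is discarded; X_4 is fixed at -6.
X_3 = -3*X_2 + X_1 + 1  [with X_2=6, X_1=2]  = -15
X_6 = min(X_4, X_3) + 3  [with X_4=-6, X_3=-15]  = -12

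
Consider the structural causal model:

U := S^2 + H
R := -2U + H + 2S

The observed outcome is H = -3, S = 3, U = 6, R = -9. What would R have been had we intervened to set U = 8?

The intervention breaks the incoming arrows to U: U := S^2 + H no longer applies, and U = 8.
R = -2U + H + 2S  [with U=8, H=-3, S=3]  = -13

-13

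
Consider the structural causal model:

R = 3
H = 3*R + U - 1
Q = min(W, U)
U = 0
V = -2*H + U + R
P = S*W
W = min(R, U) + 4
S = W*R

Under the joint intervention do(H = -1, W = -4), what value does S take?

Setting H = -1, W = -4 by intervention discards those variables' equations.
S = W*R  [with W=-4, R=3]  = -12

-12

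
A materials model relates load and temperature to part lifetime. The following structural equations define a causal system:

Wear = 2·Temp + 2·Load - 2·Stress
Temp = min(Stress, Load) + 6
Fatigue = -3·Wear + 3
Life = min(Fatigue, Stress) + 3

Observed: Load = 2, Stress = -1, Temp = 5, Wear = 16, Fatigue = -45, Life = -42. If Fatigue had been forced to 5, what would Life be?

2

The intervention breaks the incoming arrows to Fatigue: Fatigue = -3·Wear + 3 no longer applies, and Fatigue = 5.
Life = min(Fatigue, Stress) + 3  [with Fatigue=5, Stress=-1]  = 2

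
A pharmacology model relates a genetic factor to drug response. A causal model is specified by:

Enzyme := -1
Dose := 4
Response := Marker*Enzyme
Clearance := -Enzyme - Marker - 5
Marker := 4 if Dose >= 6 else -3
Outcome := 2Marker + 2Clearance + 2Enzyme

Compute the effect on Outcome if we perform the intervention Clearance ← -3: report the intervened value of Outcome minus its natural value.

The intervention breaks the incoming arrows to Clearance: Clearance := -Enzyme - Marker - 5 no longer applies, and Clearance = -3.
Marker = 4 if Dose >= 6 else -3  [with Dose=4]  = -3
Outcome = 2Marker + 2Clearance + 2Enzyme  [with Marker=-3, Clearance=-3, Enzyme=-1]  = -14
Without intervention: Marker = 4 if Dose >= 6 else -3  [with Dose=4]  = -3; Clearance = -Enzyme - Marker - 5  [with Enzyme=-1, Marker=-3]  = -1; Outcome = 2Marker + 2Clearance + 2Enzyme  [with Marker=-3, Clearance=-1, Enzyme=-1]  = -10.
Change = -14 − (-10) = -4.

-4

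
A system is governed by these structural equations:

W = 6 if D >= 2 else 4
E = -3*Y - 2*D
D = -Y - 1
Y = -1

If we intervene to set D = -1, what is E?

Under do(D=-1), the mechanism D = -Y - 1 is discarded; D is fixed at -1.
E = -3*Y - 2*D  [with Y=-1, D=-1]  = 5

5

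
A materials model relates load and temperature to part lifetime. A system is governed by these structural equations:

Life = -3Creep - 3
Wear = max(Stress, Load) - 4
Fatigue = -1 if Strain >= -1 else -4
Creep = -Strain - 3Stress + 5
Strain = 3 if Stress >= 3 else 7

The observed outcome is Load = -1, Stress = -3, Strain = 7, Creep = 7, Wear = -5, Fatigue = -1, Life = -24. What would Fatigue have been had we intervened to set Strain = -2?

-4

The intervention breaks the incoming arrows to Strain: Strain = 3 if Stress >= 3 else 7 no longer applies, and Strain = -2.
Fatigue = -1 if Strain >= -1 else -4  [with Strain=-2]  = -4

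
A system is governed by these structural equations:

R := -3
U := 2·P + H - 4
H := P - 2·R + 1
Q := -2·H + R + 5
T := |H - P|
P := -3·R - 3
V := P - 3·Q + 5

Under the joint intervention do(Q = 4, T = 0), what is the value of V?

Setting Q = 4, T = 0 by intervention discards those variables' equations.
P = -3·R - 3  [with R=-3]  = 6
V = P - 3·Q + 5  [with P=6, Q=4]  = -1

-1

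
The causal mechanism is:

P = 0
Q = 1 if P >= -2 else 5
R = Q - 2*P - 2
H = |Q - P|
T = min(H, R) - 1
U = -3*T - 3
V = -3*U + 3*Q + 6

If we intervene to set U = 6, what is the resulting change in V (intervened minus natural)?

Intervening sets U = 6 and removes its equation (U = -3*T - 3).
Q = 1 if P >= -2 else 5  [with P=0]  = 1
V = -3*U + 3*Q + 6  [with U=6, Q=1]  = -9
Without intervention: Q = 1 if P >= -2 else 5  [with P=0]  = 1; R = Q - 2*P - 2  [with Q=1, P=0]  = -1; H = |Q - P|  [with Q=1, P=0]  = 1; T = min(H, R) - 1  [with H=1, R=-1]  = -2; U = -3*T - 3  [with T=-2]  = 3; V = -3*U + 3*Q + 6  [with U=3, Q=1]  = 0.
Change = -9 − 0 = -9.

-9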